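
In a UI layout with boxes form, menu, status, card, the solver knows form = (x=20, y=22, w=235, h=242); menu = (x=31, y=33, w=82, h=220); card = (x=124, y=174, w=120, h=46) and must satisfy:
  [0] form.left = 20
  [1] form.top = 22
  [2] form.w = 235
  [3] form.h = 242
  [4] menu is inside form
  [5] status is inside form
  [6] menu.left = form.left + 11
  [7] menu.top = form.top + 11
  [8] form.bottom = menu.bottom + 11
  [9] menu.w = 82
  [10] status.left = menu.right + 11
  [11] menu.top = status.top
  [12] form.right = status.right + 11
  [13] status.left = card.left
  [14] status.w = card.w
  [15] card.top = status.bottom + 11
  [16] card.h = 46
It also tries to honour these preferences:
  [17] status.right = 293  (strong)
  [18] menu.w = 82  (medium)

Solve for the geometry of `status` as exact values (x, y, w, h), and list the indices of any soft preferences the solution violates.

1. status.x = 124  [status.left = menu.right + 11]
2. status.y = 33  [menu.top = status.top]
3. status.w = 120  [form.right = status.right + 11]
4. status.h = 130  [card.top = status.bottom + 11]

status = (x=124, y=33, w=120, h=130)
violated soft preferences: 17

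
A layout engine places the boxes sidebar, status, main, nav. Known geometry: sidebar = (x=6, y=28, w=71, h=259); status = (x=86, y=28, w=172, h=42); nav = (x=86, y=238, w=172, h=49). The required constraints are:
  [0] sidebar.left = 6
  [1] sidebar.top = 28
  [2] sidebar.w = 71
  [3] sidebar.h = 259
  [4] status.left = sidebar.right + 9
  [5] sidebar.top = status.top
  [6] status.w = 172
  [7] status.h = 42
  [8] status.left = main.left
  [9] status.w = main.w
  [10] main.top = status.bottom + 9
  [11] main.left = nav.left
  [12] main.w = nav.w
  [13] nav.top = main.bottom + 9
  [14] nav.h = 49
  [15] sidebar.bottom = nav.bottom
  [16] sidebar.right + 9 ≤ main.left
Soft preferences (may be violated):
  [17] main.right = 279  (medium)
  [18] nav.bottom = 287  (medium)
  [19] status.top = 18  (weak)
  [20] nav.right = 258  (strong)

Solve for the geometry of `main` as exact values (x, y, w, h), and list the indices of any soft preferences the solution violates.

main = (x=86, y=79, w=172, h=150)
violated soft preferences: 17, 19

1. main.x = 86  [status.left = main.left]
2. main.w = 172  [status.w = main.w]
3. main.y = 79  [main.top = status.bottom + 9]
4. main.h = 150  [nav.top = main.bottom + 9]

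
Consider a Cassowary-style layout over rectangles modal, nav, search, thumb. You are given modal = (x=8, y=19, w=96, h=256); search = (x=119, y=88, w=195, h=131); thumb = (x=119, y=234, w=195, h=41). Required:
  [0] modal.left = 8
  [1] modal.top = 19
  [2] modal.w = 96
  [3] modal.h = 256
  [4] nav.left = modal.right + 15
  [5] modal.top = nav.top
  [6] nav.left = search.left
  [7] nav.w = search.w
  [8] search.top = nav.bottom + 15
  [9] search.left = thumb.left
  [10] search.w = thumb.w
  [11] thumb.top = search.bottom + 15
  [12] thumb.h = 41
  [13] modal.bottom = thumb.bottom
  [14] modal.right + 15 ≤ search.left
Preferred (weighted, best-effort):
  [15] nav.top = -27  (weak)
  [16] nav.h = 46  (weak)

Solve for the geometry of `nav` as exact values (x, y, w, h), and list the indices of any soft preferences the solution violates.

1. nav.x = 119  [nav.left = modal.right + 15]
2. nav.y = 19  [modal.top = nav.top]
3. nav.w = 195  [nav.w = search.w]
4. nav.h = 54  [search.top = nav.bottom + 15]

nav = (x=119, y=19, w=195, h=54)
violated soft preferences: 15, 16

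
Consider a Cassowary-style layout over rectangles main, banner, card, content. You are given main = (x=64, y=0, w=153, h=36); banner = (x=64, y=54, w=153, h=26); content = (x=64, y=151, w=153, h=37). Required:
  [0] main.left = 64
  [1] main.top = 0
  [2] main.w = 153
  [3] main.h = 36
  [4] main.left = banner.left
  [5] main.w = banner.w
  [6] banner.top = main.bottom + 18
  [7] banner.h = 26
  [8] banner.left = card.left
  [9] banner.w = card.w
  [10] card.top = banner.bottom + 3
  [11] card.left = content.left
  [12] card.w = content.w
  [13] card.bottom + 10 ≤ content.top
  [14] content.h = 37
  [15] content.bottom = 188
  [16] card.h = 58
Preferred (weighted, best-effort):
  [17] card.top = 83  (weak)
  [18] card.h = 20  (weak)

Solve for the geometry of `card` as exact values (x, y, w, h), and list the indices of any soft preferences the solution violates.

1. card.x = 64  [banner.left = card.left]
2. card.w = 153  [banner.w = card.w]
3. card.y = 83  [card.top = banner.bottom + 3]
4. card.h = 58  [card.h = 58]

card = (x=64, y=83, w=153, h=58)
violated soft preferences: 18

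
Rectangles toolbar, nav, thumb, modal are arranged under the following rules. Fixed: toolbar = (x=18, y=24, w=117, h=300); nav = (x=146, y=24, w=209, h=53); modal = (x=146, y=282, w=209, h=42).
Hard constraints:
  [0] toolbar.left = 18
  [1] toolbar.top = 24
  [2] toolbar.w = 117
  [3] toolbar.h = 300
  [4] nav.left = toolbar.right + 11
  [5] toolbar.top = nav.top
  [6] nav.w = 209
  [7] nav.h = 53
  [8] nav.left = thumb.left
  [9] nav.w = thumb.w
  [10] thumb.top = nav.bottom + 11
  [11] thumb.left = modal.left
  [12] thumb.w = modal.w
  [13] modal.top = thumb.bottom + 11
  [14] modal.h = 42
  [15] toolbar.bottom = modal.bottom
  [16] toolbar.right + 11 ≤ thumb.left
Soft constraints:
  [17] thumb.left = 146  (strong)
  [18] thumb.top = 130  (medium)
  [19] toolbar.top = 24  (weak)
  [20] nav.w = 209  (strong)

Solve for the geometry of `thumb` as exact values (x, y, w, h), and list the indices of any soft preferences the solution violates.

1. thumb.x = 146  [nav.left = thumb.left]
2. thumb.w = 209  [nav.w = thumb.w]
3. thumb.y = 88  [thumb.top = nav.bottom + 11]
4. thumb.h = 183  [modal.top = thumb.bottom + 11]

thumb = (x=146, y=88, w=209, h=183)
violated soft preferences: 18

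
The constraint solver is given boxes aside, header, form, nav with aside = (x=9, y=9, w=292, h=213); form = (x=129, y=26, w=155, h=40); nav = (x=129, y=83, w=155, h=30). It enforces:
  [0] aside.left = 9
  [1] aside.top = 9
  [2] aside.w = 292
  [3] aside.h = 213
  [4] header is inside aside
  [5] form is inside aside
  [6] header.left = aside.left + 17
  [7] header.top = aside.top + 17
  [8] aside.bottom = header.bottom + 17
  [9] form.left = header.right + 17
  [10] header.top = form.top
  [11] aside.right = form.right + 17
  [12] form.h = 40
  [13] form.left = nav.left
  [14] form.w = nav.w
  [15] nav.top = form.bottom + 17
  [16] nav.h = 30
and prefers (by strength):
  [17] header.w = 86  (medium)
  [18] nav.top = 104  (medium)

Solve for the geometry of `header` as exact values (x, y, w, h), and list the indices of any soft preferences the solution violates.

header = (x=26, y=26, w=86, h=179)
violated soft preferences: 18

1. header.x = 26  [header.left = aside.left + 17]
2. header.y = 26  [header.top = aside.top + 17]
3. header.h = 179  [aside.bottom = header.bottom + 17]
4. header.w = 86  [form.left = header.right + 17]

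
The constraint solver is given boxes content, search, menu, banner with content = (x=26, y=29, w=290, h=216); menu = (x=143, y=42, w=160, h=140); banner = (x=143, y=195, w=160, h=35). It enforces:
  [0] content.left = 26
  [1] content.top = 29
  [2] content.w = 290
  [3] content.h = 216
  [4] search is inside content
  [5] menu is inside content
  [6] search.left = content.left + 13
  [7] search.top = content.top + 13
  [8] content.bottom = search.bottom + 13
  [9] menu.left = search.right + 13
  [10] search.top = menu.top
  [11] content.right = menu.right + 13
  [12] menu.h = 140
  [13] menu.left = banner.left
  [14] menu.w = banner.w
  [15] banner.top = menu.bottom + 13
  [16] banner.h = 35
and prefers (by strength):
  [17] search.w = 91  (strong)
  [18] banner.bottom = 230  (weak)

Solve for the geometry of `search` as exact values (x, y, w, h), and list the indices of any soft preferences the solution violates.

search = (x=39, y=42, w=91, h=190)
violated soft preferences: none

1. search.x = 39  [search.left = content.left + 13]
2. search.y = 42  [search.top = content.top + 13]
3. search.h = 190  [content.bottom = search.bottom + 13]
4. search.w = 91  [menu.left = search.right + 13]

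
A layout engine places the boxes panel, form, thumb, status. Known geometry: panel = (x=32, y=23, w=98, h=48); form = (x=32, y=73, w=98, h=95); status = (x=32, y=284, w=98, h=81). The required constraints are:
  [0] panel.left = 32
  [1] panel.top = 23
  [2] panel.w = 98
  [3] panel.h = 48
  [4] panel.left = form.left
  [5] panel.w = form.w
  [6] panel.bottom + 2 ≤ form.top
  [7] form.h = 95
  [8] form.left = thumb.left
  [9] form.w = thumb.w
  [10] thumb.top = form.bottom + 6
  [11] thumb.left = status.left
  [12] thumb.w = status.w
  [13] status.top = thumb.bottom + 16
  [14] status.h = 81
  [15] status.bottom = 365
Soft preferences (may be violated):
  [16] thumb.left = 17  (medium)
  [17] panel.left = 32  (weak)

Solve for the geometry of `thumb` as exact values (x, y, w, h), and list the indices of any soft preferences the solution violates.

thumb = (x=32, y=174, w=98, h=94)
violated soft preferences: 16

1. thumb.x = 32  [form.left = thumb.left]
2. thumb.w = 98  [form.w = thumb.w]
3. thumb.y = 174  [thumb.top = form.bottom + 6]
4. thumb.h = 94  [status.top = thumb.bottom + 16]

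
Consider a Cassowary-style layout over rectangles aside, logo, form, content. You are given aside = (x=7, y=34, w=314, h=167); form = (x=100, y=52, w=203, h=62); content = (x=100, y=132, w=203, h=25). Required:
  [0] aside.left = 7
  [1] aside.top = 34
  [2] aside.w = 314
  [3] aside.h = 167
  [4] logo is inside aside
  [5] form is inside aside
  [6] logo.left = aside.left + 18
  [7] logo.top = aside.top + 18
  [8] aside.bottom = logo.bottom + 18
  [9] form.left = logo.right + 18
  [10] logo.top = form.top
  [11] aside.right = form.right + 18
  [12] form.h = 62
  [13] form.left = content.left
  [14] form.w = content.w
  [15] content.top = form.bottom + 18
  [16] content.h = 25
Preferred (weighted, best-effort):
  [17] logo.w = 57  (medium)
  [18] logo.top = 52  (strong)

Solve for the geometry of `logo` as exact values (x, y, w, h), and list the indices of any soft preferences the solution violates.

logo = (x=25, y=52, w=57, h=131)
violated soft preferences: none

1. logo.x = 25  [logo.left = aside.left + 18]
2. logo.y = 52  [logo.top = aside.top + 18]
3. logo.h = 131  [aside.bottom = logo.bottom + 18]
4. logo.w = 57  [form.left = logo.right + 18]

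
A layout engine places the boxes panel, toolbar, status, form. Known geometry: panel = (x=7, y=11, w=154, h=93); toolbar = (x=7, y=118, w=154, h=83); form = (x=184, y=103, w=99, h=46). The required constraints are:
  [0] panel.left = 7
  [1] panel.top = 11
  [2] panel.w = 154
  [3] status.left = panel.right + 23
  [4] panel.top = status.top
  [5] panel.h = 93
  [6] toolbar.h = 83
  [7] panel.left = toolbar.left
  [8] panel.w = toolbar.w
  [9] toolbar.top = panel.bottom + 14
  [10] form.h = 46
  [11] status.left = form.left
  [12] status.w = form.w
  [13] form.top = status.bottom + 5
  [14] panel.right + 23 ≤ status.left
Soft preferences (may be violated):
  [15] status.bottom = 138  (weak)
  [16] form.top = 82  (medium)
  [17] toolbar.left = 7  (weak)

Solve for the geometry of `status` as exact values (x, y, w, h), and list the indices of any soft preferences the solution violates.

status = (x=184, y=11, w=99, h=87)
violated soft preferences: 15, 16

1. status.x = 184  [status.left = panel.right + 23]
2. status.y = 11  [panel.top = status.top]
3. status.w = 99  [status.w = form.w]
4. status.h = 87  [form.top = status.bottom + 5]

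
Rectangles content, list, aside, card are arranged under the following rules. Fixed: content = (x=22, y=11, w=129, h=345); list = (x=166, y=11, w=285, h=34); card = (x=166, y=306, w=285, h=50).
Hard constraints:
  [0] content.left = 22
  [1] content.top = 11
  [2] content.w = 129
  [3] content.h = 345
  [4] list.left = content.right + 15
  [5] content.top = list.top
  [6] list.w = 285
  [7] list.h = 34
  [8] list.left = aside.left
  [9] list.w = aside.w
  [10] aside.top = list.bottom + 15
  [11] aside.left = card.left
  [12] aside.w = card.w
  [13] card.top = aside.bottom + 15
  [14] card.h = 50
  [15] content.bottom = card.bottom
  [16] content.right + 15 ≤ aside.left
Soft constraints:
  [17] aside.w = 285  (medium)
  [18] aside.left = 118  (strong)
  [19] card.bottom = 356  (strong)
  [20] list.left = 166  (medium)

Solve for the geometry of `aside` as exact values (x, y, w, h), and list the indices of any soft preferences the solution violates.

1. aside.x = 166  [list.left = aside.left]
2. aside.w = 285  [list.w = aside.w]
3. aside.y = 60  [aside.top = list.bottom + 15]
4. aside.h = 231  [card.top = aside.bottom + 15]

aside = (x=166, y=60, w=285, h=231)
violated soft preferences: 18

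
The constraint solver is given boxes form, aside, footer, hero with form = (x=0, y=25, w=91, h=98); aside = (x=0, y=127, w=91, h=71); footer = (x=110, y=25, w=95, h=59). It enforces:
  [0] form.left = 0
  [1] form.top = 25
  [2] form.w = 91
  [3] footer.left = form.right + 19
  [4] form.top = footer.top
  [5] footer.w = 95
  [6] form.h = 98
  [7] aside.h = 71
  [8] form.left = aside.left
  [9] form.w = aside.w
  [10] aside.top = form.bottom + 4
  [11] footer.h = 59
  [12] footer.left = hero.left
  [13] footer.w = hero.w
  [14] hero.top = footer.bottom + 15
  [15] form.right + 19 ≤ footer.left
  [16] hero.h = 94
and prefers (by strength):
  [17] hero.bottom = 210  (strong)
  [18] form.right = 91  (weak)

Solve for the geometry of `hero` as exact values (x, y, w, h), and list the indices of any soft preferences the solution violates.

hero = (x=110, y=99, w=95, h=94)
violated soft preferences: 17

1. hero.x = 110  [footer.left = hero.left]
2. hero.w = 95  [footer.w = hero.w]
3. hero.y = 99  [hero.top = footer.bottom + 15]
4. hero.h = 94  [hero.h = 94]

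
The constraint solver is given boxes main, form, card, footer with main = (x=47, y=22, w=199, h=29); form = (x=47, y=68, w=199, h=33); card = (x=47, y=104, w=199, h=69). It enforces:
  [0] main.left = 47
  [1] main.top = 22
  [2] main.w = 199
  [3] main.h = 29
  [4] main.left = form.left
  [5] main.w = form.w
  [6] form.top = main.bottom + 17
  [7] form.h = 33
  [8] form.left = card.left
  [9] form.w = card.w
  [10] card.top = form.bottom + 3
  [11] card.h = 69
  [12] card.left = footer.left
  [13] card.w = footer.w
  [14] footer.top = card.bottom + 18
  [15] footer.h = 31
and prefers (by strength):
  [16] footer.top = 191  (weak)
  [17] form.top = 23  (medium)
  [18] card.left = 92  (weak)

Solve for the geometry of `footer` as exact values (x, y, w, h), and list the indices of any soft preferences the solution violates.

1. footer.x = 47  [card.left = footer.left]
2. footer.w = 199  [card.w = footer.w]
3. footer.y = 191  [footer.top = card.bottom + 18]
4. footer.h = 31  [footer.h = 31]

footer = (x=47, y=191, w=199, h=31)
violated soft preferences: 17, 18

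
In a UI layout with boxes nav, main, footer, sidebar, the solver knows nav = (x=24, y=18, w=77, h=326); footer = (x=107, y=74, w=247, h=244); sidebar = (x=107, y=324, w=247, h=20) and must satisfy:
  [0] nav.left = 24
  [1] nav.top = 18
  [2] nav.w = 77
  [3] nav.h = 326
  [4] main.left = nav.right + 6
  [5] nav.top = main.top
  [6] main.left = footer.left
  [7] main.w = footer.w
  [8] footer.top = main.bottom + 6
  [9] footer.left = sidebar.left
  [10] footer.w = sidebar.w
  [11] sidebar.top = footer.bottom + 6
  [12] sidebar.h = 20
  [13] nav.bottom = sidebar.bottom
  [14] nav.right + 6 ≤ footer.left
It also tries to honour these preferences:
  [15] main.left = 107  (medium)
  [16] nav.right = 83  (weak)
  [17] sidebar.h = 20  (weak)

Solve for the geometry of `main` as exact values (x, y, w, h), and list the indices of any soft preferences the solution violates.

main = (x=107, y=18, w=247, h=50)
violated soft preferences: 16

1. main.x = 107  [main.left = nav.right + 6]
2. main.y = 18  [nav.top = main.top]
3. main.w = 247  [main.w = footer.w]
4. main.h = 50  [footer.top = main.bottom + 6]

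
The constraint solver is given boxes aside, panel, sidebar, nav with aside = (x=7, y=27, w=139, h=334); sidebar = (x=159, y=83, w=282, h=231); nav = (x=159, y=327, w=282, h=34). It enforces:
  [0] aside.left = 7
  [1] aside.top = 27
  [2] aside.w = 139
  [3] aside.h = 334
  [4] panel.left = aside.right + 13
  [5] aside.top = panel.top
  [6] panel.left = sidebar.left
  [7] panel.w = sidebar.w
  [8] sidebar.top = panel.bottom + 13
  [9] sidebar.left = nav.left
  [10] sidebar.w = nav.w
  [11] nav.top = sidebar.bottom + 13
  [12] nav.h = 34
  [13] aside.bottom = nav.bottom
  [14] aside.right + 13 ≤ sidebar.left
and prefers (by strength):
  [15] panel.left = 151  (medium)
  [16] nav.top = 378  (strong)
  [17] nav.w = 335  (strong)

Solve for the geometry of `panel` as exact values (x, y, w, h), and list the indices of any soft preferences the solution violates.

panel = (x=159, y=27, w=282, h=43)
violated soft preferences: 15, 16, 17

1. panel.x = 159  [panel.left = aside.right + 13]
2. panel.y = 27  [aside.top = panel.top]
3. panel.w = 282  [panel.w = sidebar.w]
4. panel.h = 43  [sidebar.top = panel.bottom + 13]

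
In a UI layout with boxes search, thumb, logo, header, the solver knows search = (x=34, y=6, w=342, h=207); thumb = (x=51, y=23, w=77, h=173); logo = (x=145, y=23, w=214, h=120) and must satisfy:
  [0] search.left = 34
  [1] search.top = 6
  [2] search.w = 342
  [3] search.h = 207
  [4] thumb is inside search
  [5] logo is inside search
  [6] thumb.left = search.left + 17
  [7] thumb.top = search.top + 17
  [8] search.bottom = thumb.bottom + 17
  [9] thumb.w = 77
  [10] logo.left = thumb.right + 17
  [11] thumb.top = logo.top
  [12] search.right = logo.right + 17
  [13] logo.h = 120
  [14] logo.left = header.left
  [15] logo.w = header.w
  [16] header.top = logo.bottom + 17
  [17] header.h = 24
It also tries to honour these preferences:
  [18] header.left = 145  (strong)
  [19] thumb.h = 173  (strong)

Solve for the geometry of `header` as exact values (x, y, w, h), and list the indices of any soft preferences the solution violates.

1. header.x = 145  [logo.left = header.left]
2. header.w = 214  [logo.w = header.w]
3. header.y = 160  [header.top = logo.bottom + 17]
4. header.h = 24  [header.h = 24]

header = (x=145, y=160, w=214, h=24)
violated soft preferences: none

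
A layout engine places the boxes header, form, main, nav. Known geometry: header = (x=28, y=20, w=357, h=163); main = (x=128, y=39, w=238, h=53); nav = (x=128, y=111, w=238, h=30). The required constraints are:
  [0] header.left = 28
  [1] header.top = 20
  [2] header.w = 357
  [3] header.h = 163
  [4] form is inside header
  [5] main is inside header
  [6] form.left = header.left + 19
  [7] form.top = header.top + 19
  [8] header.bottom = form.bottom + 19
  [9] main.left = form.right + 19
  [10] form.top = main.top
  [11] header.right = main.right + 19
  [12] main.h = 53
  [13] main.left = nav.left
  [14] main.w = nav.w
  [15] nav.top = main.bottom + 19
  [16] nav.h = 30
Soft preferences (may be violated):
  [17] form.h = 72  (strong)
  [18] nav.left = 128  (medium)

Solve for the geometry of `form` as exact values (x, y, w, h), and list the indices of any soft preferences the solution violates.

form = (x=47, y=39, w=62, h=125)
violated soft preferences: 17

1. form.x = 47  [form.left = header.left + 19]
2. form.y = 39  [form.top = header.top + 19]
3. form.h = 125  [header.bottom = form.bottom + 19]
4. form.w = 62  [main.left = form.right + 19]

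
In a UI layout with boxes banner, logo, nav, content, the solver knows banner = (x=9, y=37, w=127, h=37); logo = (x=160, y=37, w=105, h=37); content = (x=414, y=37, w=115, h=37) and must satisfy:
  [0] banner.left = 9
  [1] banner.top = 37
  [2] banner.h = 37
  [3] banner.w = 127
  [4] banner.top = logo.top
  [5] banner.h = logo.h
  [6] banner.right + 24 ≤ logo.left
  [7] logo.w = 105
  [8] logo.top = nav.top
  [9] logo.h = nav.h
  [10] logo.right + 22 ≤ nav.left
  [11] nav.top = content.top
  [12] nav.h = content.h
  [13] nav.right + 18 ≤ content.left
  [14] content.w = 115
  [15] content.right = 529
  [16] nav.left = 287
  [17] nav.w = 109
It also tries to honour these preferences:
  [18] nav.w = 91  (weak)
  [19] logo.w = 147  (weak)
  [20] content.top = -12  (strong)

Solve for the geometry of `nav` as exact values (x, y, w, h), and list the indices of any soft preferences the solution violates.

1. nav.y = 37  [logo.top = nav.top]
2. nav.h = 37  [logo.h = nav.h]
3. nav.x = 287  [nav.left = 287]
4. nav.w = 109  [nav.w = 109]

nav = (x=287, y=37, w=109, h=37)
violated soft preferences: 18, 19, 20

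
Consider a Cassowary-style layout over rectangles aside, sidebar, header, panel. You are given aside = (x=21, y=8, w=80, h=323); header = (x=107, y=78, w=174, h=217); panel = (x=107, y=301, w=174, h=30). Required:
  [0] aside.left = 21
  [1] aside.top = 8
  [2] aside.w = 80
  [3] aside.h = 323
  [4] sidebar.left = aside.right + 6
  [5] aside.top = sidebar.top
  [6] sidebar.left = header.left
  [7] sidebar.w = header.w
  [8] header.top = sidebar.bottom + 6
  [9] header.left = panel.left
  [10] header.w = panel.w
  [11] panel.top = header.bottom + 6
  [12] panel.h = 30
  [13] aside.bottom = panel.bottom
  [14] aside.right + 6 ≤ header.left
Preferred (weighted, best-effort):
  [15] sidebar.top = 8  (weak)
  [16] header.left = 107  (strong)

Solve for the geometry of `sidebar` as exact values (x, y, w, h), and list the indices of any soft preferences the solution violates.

sidebar = (x=107, y=8, w=174, h=64)
violated soft preferences: none

1. sidebar.x = 107  [sidebar.left = aside.right + 6]
2. sidebar.y = 8  [aside.top = sidebar.top]
3. sidebar.w = 174  [sidebar.w = header.w]
4. sidebar.h = 64  [header.top = sidebar.bottom + 6]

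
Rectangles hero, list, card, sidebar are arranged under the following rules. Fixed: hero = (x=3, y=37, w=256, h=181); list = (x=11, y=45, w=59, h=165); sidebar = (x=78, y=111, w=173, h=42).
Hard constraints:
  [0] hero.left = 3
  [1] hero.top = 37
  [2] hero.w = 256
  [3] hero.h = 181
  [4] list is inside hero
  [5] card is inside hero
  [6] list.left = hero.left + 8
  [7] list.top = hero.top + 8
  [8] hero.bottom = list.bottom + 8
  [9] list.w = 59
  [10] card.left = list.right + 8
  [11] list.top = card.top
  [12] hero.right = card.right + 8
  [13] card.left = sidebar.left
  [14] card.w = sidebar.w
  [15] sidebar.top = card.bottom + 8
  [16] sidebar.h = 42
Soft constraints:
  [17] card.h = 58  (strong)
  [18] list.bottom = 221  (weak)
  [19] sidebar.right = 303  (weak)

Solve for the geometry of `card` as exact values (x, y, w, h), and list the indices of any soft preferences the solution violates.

1. card.x = 78  [card.left = list.right + 8]
2. card.y = 45  [list.top = card.top]
3. card.w = 173  [hero.right = card.right + 8]
4. card.h = 58  [sidebar.top = card.bottom + 8]

card = (x=78, y=45, w=173, h=58)
violated soft preferences: 18, 19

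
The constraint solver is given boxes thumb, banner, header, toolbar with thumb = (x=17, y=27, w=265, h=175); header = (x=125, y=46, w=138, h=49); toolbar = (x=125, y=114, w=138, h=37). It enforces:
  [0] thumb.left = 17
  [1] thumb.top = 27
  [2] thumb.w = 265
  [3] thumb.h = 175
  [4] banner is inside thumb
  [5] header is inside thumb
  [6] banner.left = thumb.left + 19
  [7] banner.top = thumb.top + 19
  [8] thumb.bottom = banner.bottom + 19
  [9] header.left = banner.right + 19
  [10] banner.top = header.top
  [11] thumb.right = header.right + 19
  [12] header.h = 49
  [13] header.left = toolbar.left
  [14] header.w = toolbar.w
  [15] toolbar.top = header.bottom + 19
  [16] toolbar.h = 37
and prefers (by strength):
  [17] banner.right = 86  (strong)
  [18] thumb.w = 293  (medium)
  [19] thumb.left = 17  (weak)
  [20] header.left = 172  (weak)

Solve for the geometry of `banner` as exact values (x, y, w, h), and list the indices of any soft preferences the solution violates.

banner = (x=36, y=46, w=70, h=137)
violated soft preferences: 17, 18, 20

1. banner.x = 36  [banner.left = thumb.left + 19]
2. banner.y = 46  [banner.top = thumb.top + 19]
3. banner.h = 137  [thumb.bottom = banner.bottom + 19]
4. banner.w = 70  [header.left = banner.right + 19]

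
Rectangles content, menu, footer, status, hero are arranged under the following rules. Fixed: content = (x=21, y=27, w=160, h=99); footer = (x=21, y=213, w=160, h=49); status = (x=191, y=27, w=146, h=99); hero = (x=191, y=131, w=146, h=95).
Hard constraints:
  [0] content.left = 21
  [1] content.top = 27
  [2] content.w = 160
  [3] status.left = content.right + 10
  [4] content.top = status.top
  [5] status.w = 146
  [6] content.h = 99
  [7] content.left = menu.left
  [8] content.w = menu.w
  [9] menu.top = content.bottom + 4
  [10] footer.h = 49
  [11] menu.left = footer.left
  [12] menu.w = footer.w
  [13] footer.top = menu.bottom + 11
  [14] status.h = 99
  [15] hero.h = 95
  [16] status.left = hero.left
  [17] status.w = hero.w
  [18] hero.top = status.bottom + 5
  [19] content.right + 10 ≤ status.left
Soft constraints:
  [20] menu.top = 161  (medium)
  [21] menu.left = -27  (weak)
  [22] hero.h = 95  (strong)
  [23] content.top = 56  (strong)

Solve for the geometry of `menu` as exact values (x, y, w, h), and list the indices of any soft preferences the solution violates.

menu = (x=21, y=130, w=160, h=72)
violated soft preferences: 20, 21, 23

1. menu.x = 21  [content.left = menu.left]
2. menu.w = 160  [content.w = menu.w]
3. menu.y = 130  [menu.top = content.bottom + 4]
4. menu.h = 72  [footer.top = menu.bottom + 11]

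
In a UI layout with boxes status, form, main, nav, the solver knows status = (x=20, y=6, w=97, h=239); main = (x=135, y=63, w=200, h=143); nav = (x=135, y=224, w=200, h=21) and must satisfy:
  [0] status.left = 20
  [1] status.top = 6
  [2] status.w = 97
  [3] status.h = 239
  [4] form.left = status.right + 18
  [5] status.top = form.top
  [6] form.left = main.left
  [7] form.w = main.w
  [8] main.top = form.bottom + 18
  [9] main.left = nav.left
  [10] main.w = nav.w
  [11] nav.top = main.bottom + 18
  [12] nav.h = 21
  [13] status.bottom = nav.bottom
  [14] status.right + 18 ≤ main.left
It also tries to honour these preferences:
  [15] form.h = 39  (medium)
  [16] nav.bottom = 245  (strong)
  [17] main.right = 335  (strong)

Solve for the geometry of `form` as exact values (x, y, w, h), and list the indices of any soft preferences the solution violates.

form = (x=135, y=6, w=200, h=39)
violated soft preferences: none

1. form.x = 135  [form.left = status.right + 18]
2. form.y = 6  [status.top = form.top]
3. form.w = 200  [form.w = main.w]
4. form.h = 39  [main.top = form.bottom + 18]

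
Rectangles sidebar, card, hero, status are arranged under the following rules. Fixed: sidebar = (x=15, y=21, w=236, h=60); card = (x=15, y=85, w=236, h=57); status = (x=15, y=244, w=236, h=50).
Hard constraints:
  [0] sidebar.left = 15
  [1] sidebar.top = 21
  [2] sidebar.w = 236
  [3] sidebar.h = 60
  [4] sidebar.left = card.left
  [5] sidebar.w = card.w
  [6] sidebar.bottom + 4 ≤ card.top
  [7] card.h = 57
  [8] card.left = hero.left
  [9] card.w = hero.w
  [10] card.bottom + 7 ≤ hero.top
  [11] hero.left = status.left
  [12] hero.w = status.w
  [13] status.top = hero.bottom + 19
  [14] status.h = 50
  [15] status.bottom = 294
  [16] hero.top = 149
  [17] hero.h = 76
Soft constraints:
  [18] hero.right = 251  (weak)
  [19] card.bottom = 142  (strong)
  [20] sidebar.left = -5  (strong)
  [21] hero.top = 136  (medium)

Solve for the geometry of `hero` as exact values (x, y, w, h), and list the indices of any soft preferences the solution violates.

hero = (x=15, y=149, w=236, h=76)
violated soft preferences: 20, 21

1. hero.x = 15  [card.left = hero.left]
2. hero.w = 236  [card.w = hero.w]
3. hero.y = 149  [hero.top = 149]
4. hero.h = 76  [hero.h = 76]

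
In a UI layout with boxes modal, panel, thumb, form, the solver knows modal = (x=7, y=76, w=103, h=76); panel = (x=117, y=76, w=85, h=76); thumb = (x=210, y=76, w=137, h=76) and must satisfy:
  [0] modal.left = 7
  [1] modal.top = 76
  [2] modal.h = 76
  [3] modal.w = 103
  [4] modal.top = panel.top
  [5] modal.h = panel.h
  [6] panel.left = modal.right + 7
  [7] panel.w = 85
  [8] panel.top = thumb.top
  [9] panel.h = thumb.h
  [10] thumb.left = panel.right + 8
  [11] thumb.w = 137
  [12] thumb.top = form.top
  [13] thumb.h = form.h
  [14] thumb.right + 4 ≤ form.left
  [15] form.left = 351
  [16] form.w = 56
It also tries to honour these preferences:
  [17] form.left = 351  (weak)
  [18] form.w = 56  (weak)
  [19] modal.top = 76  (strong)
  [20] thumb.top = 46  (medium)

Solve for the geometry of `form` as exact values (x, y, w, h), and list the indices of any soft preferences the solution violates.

1. form.y = 76  [thumb.top = form.top]
2. form.h = 76  [thumb.h = form.h]
3. form.x = 351  [form.left = 351]
4. form.w = 56  [form.w = 56]

form = (x=351, y=76, w=56, h=76)
violated soft preferences: 20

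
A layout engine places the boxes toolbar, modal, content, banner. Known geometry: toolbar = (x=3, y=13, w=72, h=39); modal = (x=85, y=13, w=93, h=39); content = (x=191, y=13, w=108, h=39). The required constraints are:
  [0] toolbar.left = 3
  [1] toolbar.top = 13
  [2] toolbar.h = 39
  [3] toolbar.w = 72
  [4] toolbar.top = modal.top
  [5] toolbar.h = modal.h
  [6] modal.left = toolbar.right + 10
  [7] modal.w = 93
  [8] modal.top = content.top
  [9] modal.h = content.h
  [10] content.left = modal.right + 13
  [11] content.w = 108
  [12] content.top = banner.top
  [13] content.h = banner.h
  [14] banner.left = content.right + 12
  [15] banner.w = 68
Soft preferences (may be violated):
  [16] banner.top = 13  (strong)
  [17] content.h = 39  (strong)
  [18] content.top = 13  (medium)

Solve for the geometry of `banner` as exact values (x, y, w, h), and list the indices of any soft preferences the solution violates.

1. banner.y = 13  [content.top = banner.top]
2. banner.h = 39  [content.h = banner.h]
3. banner.x = 311  [banner.left = content.right + 12]
4. banner.w = 68  [banner.w = 68]

banner = (x=311, y=13, w=68, h=39)
violated soft preferences: none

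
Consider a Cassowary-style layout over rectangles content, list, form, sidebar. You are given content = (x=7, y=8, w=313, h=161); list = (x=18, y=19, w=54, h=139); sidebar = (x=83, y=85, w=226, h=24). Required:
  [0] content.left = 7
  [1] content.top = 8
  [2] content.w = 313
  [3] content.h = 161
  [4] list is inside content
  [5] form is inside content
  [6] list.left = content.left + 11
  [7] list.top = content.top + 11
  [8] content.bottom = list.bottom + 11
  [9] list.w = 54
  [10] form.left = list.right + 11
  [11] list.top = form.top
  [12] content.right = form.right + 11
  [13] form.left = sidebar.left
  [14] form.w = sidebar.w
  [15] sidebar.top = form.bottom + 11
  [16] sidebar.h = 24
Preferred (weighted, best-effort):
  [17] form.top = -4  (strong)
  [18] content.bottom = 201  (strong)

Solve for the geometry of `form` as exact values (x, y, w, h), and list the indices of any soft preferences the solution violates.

1. form.x = 83  [form.left = list.right + 11]
2. form.y = 19  [list.top = form.top]
3. form.w = 226  [content.right = form.right + 11]
4. form.h = 55  [sidebar.top = form.bottom + 11]

form = (x=83, y=19, w=226, h=55)
violated soft preferences: 17, 18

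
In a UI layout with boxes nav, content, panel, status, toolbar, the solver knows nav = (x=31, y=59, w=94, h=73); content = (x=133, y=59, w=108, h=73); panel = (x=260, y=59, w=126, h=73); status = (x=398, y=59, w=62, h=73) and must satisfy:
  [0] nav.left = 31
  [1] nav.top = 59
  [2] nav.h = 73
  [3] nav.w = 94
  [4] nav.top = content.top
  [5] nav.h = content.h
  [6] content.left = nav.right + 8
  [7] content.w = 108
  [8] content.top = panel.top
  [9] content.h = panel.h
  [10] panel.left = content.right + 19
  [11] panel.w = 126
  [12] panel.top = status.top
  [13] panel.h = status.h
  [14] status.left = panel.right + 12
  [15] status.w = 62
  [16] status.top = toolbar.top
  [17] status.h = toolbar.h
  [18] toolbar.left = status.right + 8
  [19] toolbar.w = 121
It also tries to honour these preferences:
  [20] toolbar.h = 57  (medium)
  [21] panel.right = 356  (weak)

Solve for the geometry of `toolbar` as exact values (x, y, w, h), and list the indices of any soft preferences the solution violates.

1. toolbar.y = 59  [status.top = toolbar.top]
2. toolbar.h = 73  [status.h = toolbar.h]
3. toolbar.x = 468  [toolbar.left = status.right + 8]
4. toolbar.w = 121  [toolbar.w = 121]

toolbar = (x=468, y=59, w=121, h=73)
violated soft preferences: 20, 21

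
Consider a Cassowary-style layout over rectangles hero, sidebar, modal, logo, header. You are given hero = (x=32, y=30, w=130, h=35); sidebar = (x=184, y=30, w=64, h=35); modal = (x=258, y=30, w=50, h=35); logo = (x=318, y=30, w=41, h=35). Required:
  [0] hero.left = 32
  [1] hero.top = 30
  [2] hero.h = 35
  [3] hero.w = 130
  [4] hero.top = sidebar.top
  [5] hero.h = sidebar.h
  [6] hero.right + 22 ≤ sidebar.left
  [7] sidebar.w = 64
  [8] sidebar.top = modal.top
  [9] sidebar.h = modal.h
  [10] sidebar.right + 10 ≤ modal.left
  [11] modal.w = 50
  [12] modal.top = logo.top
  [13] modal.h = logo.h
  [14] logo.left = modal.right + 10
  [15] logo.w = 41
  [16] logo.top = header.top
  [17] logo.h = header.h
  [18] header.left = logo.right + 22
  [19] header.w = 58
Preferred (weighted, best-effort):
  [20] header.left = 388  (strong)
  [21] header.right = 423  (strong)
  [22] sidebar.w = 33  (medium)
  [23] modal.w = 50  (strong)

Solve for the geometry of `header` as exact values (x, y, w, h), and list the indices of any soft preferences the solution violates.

1. header.y = 30  [logo.top = header.top]
2. header.h = 35  [logo.h = header.h]
3. header.x = 381  [header.left = logo.right + 22]
4. header.w = 58  [header.w = 58]

header = (x=381, y=30, w=58, h=35)
violated soft preferences: 20, 21, 22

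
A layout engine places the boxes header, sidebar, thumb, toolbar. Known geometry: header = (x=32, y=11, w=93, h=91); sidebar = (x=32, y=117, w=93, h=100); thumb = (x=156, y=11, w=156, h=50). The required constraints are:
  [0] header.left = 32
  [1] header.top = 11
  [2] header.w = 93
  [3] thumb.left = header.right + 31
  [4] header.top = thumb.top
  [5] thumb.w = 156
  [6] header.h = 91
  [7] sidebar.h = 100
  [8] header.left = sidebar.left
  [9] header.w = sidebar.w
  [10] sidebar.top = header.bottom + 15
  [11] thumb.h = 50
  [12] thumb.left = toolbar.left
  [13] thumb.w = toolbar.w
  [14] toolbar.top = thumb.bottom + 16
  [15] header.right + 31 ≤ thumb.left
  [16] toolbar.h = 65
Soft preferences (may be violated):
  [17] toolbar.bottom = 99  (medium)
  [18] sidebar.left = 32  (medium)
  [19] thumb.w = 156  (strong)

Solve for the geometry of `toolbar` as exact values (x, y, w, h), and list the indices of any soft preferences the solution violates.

1. toolbar.x = 156  [thumb.left = toolbar.left]
2. toolbar.w = 156  [thumb.w = toolbar.w]
3. toolbar.y = 77  [toolbar.top = thumb.bottom + 16]
4. toolbar.h = 65  [toolbar.h = 65]

toolbar = (x=156, y=77, w=156, h=65)
violated soft preferences: 17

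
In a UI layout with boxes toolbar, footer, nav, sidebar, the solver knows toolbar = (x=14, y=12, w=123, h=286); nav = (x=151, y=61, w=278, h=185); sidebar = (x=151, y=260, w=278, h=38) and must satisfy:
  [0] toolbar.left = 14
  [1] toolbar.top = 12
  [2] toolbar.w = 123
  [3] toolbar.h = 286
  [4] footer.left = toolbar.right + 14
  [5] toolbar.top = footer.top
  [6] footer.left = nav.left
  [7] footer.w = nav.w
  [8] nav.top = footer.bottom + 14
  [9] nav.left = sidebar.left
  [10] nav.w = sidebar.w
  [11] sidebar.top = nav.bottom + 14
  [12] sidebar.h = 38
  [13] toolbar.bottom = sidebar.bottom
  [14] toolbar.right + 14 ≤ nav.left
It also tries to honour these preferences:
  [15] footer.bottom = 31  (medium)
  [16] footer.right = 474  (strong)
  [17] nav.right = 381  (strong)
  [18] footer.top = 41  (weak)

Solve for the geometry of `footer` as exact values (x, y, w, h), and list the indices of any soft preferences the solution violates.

footer = (x=151, y=12, w=278, h=35)
violated soft preferences: 15, 16, 17, 18

1. footer.x = 151  [footer.left = toolbar.right + 14]
2. footer.y = 12  [toolbar.top = footer.top]
3. footer.w = 278  [footer.w = nav.w]
4. footer.h = 35  [nav.top = footer.bottom + 14]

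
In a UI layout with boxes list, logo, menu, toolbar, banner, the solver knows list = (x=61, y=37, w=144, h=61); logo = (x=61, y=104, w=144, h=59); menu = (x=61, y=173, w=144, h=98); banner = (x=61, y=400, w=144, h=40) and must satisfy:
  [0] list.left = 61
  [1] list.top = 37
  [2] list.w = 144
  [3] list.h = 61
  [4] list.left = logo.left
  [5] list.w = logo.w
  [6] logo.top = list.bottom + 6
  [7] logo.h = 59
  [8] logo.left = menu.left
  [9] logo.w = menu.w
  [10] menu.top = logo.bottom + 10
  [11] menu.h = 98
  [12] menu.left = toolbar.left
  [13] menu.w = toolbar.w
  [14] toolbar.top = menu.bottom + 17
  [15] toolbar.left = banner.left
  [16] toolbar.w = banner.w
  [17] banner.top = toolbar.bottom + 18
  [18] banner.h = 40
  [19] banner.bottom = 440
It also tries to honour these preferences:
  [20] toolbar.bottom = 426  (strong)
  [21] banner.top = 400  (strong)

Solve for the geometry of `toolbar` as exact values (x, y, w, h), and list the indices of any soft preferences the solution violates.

1. toolbar.x = 61  [menu.left = toolbar.left]
2. toolbar.w = 144  [menu.w = toolbar.w]
3. toolbar.y = 288  [toolbar.top = menu.bottom + 17]
4. toolbar.h = 94  [banner.top = toolbar.bottom + 18]

toolbar = (x=61, y=288, w=144, h=94)
violated soft preferences: 20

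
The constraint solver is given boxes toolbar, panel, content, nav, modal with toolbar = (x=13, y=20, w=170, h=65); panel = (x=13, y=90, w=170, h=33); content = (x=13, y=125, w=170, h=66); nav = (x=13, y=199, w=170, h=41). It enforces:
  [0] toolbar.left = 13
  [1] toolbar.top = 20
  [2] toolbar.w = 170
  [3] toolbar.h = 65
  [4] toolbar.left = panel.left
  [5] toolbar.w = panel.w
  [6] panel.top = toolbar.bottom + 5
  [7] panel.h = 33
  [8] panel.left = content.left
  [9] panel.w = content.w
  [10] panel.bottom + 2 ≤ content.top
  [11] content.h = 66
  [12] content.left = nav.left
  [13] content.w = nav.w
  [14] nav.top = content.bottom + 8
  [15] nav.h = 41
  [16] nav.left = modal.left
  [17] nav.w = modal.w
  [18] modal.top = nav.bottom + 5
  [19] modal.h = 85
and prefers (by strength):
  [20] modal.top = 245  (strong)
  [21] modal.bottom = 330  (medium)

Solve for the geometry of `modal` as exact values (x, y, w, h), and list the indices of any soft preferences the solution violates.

modal = (x=13, y=245, w=170, h=85)
violated soft preferences: none

1. modal.x = 13  [nav.left = modal.left]
2. modal.w = 170  [nav.w = modal.w]
3. modal.y = 245  [modal.top = nav.bottom + 5]
4. modal.h = 85  [modal.h = 85]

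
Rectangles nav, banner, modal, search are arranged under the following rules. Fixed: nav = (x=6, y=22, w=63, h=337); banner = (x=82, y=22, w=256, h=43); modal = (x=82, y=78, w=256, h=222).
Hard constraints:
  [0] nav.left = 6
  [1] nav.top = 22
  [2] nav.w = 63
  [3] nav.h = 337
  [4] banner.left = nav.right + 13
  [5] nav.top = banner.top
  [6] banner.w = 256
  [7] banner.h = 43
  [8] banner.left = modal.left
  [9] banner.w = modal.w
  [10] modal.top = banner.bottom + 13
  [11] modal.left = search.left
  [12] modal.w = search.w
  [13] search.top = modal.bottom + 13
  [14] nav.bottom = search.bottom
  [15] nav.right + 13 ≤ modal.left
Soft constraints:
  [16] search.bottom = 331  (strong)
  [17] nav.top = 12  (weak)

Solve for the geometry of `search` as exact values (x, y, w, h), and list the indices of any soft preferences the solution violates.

1. search.x = 82  [modal.left = search.left]
2. search.w = 256  [modal.w = search.w]
3. search.y = 313  [search.top = modal.bottom + 13]
4. search.h = 46  [nav.bottom = search.bottom]

search = (x=82, y=313, w=256, h=46)
violated soft preferences: 16, 17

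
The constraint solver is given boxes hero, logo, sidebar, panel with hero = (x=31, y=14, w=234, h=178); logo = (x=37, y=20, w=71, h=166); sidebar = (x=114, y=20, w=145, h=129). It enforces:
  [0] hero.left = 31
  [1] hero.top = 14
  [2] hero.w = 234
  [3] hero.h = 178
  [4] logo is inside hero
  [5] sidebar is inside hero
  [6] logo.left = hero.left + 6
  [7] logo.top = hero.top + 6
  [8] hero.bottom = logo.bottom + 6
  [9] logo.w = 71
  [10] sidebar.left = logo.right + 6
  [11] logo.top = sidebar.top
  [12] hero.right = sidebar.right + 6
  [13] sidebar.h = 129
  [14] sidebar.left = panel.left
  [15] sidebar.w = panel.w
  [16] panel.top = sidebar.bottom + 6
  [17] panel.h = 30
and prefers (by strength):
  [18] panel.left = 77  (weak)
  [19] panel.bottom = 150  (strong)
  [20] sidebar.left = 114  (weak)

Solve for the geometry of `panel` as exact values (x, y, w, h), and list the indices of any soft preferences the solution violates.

1. panel.x = 114  [sidebar.left = panel.left]
2. panel.w = 145  [sidebar.w = panel.w]
3. panel.y = 155  [panel.top = sidebar.bottom + 6]
4. panel.h = 30  [panel.h = 30]

panel = (x=114, y=155, w=145, h=30)
violated soft preferences: 18, 19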